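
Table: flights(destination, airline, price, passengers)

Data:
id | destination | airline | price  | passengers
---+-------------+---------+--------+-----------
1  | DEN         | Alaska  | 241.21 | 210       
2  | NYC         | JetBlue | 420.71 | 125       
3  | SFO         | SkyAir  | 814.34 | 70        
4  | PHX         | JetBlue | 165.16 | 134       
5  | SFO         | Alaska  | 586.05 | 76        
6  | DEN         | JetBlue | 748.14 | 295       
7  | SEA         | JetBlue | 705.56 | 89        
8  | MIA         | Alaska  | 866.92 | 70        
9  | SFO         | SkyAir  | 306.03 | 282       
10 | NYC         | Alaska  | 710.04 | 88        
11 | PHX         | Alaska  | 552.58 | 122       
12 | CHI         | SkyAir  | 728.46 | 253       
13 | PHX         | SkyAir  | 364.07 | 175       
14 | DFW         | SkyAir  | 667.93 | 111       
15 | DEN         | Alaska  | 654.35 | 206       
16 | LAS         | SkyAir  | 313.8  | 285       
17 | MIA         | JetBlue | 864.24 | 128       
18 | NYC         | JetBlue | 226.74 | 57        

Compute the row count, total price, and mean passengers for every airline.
SELECT airline,
       COUNT(*) as cnt,
       SUM(price) as total_price,
       AVG(passengers) as avg_passengers
FROM flights
GROUP BY airline

Result:
  Alaska: 6 records, 3611.15 total price, 128.67 avg passengers
  JetBlue: 6 records, 3130.55 total price, 138.00 avg passengers
  SkyAir: 6 records, 3194.63 total price, 196.00 avg passengers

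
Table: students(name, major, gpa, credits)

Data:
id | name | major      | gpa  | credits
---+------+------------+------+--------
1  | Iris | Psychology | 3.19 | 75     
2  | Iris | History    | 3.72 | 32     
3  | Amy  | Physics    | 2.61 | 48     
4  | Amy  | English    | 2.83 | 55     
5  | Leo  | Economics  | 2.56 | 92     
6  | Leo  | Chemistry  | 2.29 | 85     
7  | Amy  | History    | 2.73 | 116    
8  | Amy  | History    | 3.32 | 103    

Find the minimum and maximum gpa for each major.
SELECT major, MIN(gpa), MAX(gpa)
FROM students
GROUP BY major

Result:
  Chemistry: min=2.29, max=2.29
  Economics: min=2.56, max=2.56
  English: min=2.83, max=2.83
  History: min=2.73, max=3.72
  Physics: min=2.61, max=2.61
  Psychology: min=3.19, max=3.19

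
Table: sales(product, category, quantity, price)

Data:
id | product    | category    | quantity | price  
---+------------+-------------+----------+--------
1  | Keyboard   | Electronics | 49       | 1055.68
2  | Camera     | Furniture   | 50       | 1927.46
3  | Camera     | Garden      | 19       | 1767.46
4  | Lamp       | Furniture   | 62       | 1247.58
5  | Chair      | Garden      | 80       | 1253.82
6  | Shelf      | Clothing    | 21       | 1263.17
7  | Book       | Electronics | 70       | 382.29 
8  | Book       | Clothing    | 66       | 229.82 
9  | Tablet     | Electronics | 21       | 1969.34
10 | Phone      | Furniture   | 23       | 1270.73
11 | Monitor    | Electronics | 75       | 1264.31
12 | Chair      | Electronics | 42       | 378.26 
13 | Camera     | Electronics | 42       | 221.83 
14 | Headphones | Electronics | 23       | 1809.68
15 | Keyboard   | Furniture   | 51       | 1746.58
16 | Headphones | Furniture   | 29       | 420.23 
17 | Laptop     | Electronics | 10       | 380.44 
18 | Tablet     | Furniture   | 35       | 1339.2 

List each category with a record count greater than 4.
SELECT category, COUNT(*) as cnt
FROM sales
GROUP BY category
HAVING COUNT(*) > 4

Result:
  Electronics: 8
  Furniture: 6

Note: HAVING filters groups after aggregation, WHERE filters rows before.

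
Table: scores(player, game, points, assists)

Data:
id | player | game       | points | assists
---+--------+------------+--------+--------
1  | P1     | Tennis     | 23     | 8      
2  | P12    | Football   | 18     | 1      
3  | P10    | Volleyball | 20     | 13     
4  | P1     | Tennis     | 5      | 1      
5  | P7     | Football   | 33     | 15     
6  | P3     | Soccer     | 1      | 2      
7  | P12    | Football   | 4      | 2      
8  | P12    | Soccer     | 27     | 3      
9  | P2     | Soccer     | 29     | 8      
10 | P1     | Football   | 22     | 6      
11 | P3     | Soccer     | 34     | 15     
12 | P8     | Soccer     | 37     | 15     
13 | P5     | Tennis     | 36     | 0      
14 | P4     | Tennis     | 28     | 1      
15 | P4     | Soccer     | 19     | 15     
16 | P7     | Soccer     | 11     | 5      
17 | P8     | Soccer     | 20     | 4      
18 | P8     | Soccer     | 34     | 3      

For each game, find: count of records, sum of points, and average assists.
SELECT game,
       COUNT(*) as cnt,
       SUM(points) as total_points,
       AVG(assists) as avg_assists
FROM scores
GROUP BY game

Result:
  Football: 4 records, 77 total points, 6.00 avg assists
  Soccer: 9 records, 212 total points, 7.78 avg assists
  Tennis: 4 records, 92 total points, 2.50 avg assists
  Volleyball: 1 records, 20 total points, 13.00 avg assists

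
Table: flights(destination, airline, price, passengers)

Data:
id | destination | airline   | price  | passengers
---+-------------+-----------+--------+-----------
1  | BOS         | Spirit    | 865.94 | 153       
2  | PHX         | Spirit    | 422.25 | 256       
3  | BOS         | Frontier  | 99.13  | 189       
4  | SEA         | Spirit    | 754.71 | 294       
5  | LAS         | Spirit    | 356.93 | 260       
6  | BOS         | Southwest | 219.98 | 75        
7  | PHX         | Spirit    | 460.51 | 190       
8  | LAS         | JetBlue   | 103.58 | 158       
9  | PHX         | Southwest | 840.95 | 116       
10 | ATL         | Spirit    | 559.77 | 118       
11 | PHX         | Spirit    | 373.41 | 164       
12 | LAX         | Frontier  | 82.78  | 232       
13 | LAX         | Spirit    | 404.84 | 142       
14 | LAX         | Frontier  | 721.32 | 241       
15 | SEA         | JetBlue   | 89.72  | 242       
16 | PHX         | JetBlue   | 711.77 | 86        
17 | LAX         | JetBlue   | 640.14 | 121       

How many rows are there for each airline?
SELECT airline, COUNT(*) as count
FROM flights
GROUP BY airline

Result:
  Frontier: 3
  JetBlue: 4
  Southwest: 2
  Spirit: 8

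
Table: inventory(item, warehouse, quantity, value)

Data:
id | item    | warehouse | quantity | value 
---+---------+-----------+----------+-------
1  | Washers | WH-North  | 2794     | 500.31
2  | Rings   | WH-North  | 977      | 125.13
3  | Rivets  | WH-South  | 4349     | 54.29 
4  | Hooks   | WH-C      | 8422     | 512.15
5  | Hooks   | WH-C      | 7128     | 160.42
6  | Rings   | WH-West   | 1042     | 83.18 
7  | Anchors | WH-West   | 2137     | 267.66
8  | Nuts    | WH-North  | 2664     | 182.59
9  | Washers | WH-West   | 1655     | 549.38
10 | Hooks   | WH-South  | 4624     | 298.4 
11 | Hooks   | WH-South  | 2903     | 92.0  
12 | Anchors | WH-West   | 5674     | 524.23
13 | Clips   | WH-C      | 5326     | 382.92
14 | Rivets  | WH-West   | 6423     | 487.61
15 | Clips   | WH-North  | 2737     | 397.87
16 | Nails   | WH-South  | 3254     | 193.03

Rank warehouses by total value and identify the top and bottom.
SELECT warehouse, SUM(value)
FROM inventory
GROUP BY warehouse
ORDER BY SUM(value)

All groups:
  WH-South: 637.72
  WH-C: 1055.49
  WH-North: 1205.90
  WH-West: 1912.06

Highest: WH-West (1912.06)
Lowest: WH-South (637.72)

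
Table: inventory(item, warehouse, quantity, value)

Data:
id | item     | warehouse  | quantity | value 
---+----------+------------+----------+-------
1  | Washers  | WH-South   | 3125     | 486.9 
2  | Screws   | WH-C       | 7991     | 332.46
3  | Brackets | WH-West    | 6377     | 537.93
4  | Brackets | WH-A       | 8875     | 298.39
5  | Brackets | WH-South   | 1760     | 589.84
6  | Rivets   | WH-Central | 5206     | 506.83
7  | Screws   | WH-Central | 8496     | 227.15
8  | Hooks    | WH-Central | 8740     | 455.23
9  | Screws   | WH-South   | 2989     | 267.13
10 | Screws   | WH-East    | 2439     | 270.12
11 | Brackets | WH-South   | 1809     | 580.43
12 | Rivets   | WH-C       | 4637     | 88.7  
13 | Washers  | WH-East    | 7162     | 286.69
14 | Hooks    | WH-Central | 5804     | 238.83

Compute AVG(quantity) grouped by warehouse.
SELECT warehouse, AVG(quantity) as result
FROM inventory
GROUP BY warehouse

Result:
  WH-A: 8875.00
  WH-C: 6314.00
  WH-Central: 7061.50
  WH-East: 4800.50
  WH-South: 2420.75
  WH-West: 6377.00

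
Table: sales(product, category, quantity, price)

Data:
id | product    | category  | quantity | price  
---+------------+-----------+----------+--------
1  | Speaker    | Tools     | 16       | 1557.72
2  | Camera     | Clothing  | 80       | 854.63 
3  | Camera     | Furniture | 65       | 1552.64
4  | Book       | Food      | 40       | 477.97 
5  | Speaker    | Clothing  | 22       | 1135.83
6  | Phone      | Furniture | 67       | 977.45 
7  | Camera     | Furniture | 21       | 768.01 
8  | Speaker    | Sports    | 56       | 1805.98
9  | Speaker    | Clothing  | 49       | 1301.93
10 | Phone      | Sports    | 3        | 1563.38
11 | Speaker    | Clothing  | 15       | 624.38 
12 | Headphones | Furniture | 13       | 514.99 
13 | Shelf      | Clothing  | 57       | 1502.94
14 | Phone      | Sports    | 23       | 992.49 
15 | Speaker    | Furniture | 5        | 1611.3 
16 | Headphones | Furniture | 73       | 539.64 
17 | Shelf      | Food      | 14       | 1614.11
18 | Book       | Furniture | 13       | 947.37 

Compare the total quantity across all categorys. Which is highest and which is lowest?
SELECT category, SUM(quantity)
FROM sales
GROUP BY category
ORDER BY SUM(quantity)

All groups:
  Tools: 16
  Food: 54
  Sports: 82
  Clothing: 223
  Furniture: 257

Highest: Furniture (257)
Lowest: Tools (16)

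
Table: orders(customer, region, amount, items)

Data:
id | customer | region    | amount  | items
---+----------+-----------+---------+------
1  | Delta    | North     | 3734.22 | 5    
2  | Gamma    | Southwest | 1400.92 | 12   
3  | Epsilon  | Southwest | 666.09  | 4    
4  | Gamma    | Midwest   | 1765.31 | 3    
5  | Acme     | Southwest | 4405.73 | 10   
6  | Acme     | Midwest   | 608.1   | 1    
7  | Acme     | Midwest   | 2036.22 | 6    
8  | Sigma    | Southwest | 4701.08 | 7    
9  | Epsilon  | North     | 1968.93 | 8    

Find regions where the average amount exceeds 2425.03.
SELECT region, AVG(amount)
FROM orders
GROUP BY region
HAVING AVG(amount) > 2425.03

Result:
  North: avg=2851.58
  Southwest: avg=2793.46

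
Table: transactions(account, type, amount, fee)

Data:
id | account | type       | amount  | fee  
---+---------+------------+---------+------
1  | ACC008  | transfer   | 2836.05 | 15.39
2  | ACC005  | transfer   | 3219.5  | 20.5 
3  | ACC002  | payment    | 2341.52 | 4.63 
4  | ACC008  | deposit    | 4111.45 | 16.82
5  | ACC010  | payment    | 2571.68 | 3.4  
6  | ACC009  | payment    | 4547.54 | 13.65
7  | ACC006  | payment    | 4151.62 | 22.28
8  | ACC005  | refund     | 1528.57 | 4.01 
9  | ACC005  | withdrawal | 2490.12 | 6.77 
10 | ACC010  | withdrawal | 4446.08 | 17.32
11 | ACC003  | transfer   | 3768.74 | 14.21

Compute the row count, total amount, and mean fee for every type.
SELECT type,
       COUNT(*) as cnt,
       SUM(amount) as total_amount,
       AVG(fee) as avg_fee
FROM transactions
GROUP BY type

Result:
  deposit: 1 records, 4111.45 total amount, 16.82 avg fee
  payment: 4 records, 13612.36 total amount, 10.99 avg fee
  refund: 1 records, 1528.57 total amount, 4.01 avg fee
  transfer: 3 records, 9824.29 total amount, 16.70 avg fee
  withdrawal: 2 records, 6936.20 total amount, 12.05 avg fee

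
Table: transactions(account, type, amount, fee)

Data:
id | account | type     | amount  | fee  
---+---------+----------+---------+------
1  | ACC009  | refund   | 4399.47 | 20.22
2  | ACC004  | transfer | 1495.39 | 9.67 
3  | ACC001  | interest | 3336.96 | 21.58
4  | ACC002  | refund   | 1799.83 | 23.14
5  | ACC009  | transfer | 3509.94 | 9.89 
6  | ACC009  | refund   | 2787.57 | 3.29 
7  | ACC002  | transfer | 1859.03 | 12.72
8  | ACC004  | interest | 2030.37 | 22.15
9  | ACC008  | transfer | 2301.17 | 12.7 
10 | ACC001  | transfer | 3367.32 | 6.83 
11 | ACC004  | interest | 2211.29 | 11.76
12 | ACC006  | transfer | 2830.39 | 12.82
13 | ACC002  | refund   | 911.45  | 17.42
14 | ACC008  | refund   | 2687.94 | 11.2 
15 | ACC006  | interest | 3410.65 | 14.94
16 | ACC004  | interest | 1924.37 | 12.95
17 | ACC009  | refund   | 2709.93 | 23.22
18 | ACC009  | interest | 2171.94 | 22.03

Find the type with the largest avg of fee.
SELECT type, AVG(fee) as val
FROM transactions
GROUP BY type
ORDER BY val DESC
LIMIT 1

Result: interest with avg(fee) = 17.57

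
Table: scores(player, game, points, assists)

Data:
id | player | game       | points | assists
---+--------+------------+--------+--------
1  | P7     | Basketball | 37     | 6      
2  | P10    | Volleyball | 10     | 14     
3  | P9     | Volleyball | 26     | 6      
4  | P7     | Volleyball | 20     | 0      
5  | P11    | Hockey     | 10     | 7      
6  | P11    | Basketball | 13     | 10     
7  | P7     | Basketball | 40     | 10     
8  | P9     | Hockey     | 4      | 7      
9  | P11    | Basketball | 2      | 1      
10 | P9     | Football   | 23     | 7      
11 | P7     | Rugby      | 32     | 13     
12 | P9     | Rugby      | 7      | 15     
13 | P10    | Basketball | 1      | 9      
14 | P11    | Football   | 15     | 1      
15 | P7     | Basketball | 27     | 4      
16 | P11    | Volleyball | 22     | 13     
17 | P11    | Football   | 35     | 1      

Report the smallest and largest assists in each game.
SELECT game, MIN(assists), MAX(assists)
FROM scores
GROUP BY game

Result:
  Basketball: min=1, max=10
  Football: min=1, max=7
  Hockey: min=7, max=7
  Rugby: min=13, max=15
  Volleyball: min=0, max=14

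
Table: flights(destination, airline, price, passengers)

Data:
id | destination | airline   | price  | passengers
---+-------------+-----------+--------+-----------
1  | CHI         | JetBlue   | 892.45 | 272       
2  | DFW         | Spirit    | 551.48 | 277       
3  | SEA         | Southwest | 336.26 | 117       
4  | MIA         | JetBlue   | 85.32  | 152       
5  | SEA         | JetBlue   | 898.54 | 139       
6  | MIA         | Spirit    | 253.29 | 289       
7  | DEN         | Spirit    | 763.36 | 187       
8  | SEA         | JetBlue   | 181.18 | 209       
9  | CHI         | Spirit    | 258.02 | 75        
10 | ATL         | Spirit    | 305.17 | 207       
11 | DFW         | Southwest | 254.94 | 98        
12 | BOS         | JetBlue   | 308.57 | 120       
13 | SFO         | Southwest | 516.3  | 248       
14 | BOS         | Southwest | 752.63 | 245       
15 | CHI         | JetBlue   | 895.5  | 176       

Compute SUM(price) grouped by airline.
SELECT airline, SUM(price) as result
FROM flights
GROUP BY airline

Result:
  JetBlue: 3261.56
  Southwest: 1860.13
  Spirit: 2131.32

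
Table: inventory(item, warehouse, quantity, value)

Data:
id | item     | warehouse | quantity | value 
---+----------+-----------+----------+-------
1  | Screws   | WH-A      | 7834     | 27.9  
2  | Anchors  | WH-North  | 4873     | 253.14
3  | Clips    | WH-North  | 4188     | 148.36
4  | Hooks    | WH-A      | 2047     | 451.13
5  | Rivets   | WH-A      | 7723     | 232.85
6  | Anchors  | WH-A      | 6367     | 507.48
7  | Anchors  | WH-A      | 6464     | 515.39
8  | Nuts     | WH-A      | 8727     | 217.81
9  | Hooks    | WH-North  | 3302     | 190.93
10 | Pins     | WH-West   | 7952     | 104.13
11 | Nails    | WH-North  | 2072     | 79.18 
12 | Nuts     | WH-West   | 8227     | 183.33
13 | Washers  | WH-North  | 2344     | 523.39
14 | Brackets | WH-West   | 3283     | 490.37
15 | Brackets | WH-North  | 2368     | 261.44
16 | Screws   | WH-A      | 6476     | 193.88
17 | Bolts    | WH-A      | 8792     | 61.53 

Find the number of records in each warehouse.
SELECT warehouse, COUNT(*) as count
FROM inventory
GROUP BY warehouse

Result:
  WH-A: 8
  WH-North: 6
  WH-West: 3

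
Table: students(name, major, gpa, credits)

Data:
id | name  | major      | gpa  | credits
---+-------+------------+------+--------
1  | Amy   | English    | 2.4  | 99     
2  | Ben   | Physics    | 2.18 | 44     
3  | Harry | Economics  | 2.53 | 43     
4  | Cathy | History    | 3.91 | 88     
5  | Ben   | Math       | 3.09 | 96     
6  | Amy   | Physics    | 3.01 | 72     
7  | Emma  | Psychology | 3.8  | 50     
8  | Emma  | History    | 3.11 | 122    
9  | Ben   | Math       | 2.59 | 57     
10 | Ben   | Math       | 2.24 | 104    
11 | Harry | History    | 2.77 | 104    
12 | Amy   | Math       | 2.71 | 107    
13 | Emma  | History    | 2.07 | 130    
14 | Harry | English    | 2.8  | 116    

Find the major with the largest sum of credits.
SELECT major, SUM(credits) as val
FROM students
GROUP BY major
ORDER BY val DESC
LIMIT 1

Result: History with sum(credits) = 444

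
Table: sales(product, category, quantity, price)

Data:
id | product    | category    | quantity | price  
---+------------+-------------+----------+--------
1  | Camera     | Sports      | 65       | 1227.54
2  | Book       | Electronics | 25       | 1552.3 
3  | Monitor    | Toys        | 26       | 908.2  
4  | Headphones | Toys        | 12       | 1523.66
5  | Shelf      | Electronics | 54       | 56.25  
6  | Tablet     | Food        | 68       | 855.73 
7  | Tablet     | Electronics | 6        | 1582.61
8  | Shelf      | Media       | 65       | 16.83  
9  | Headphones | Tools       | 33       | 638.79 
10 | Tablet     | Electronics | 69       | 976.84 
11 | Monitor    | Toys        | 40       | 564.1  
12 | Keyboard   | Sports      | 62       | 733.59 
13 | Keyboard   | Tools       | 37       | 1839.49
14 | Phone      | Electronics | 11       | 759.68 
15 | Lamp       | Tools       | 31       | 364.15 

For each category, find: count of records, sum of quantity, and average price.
SELECT category,
       COUNT(*) as cnt,
       SUM(quantity) as total_quantity,
       AVG(price) as avg_price
FROM sales
GROUP BY category

Result:
  Electronics: 5 records, 165 total quantity, 985.54 avg price
  Food: 1 records, 68 total quantity, 855.73 avg price
  Media: 1 records, 65 total quantity, 16.83 avg price
  Sports: 2 records, 127 total quantity, 980.57 avg price
  Tools: 3 records, 101 total quantity, 947.48 avg price
  Toys: 3 records, 78 total quantity, 998.65 avg price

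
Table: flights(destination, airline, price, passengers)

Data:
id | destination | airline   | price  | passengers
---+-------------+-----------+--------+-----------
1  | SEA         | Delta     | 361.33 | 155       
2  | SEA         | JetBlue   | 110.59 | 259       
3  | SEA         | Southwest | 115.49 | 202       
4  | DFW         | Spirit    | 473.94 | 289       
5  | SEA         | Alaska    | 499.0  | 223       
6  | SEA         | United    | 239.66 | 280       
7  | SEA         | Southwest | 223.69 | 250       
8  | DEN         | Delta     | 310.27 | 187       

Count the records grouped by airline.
SELECT airline, COUNT(*) as count
FROM flights
GROUP BY airline

Result:
  Alaska: 1
  Delta: 2
  JetBlue: 1
  Southwest: 2
  Spirit: 1
  United: 1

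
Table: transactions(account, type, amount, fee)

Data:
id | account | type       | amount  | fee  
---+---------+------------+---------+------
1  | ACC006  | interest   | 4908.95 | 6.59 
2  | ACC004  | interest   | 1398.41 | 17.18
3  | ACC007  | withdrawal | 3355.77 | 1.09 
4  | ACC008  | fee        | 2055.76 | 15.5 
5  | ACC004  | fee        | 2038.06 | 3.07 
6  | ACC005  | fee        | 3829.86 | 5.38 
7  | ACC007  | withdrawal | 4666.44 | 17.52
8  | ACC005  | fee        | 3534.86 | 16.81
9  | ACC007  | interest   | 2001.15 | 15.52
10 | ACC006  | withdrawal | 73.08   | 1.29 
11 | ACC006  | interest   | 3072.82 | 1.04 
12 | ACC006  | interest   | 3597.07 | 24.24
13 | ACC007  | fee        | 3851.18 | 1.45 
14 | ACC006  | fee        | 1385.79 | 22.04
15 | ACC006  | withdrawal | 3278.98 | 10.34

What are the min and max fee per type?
SELECT type, MIN(fee), MAX(fee)
FROM transactions
GROUP BY type

Result:
  fee: min=1.45, max=22.04
  interest: min=1.04, max=24.24
  withdrawal: min=1.09, max=17.52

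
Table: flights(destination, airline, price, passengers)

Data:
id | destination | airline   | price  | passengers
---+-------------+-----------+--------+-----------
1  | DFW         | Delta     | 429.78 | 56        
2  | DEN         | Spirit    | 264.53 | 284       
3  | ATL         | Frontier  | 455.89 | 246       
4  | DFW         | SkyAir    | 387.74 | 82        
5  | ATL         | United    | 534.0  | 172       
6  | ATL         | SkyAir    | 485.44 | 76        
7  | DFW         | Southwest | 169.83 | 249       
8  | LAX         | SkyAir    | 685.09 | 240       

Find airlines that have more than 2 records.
SELECT airline, COUNT(*) as cnt
FROM flights
GROUP BY airline
HAVING COUNT(*) > 2

Result:
  SkyAir: 3

Note: HAVING filters groups after aggregation, WHERE filters rows before.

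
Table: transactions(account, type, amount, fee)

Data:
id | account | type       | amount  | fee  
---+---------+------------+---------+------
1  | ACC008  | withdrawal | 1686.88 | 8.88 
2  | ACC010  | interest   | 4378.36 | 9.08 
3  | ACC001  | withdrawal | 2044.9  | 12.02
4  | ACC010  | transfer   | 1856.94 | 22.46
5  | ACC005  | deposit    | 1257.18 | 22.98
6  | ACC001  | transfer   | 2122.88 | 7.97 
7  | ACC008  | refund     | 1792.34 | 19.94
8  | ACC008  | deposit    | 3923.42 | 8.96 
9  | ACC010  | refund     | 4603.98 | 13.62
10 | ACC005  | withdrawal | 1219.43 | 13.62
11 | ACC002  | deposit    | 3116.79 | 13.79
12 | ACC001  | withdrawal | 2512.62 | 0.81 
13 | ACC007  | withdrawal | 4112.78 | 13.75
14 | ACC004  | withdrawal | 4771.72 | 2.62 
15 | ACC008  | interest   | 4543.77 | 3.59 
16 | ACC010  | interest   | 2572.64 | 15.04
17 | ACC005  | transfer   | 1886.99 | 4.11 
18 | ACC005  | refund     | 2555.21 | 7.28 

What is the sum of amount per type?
SELECT type, SUM(amount) as result
FROM transactions
GROUP BY type

Result:
  deposit: 8297.39
  interest: 11494.77
  refund: 8951.53
  transfer: 5866.81
  withdrawal: 16348.33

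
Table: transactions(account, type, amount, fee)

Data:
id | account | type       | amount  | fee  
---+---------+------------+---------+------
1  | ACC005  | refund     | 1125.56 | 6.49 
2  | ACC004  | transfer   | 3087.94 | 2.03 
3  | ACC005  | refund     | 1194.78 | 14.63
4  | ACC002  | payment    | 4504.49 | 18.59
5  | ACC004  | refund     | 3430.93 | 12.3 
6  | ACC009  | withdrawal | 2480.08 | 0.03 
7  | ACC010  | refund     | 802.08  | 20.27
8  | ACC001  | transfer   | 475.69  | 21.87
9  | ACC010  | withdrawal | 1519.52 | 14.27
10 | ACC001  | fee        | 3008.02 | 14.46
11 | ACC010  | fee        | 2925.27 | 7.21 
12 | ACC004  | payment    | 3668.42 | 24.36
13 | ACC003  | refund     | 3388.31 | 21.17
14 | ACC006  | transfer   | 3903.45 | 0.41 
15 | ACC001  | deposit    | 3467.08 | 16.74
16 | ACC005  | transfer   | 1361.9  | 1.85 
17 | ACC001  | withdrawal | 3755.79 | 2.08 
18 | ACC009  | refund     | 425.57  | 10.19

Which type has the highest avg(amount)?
SELECT type, AVG(amount) as val
FROM transactions
GROUP BY type
ORDER BY val DESC
LIMIT 1

Result: payment with avg(amount) = 4086.46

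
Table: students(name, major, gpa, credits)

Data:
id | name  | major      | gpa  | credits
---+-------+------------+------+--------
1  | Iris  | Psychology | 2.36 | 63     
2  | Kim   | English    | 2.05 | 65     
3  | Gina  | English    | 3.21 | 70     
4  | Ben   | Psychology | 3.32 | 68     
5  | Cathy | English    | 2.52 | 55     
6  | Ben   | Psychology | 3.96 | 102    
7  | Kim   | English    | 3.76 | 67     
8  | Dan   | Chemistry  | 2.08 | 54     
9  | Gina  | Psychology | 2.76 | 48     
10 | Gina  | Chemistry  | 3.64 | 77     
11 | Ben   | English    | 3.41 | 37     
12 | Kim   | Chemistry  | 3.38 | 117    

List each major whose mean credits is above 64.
SELECT major, AVG(credits)
FROM students
GROUP BY major
HAVING AVG(credits) > 64

Result:
  Chemistry: avg=82.67
  Psychology: avg=70.25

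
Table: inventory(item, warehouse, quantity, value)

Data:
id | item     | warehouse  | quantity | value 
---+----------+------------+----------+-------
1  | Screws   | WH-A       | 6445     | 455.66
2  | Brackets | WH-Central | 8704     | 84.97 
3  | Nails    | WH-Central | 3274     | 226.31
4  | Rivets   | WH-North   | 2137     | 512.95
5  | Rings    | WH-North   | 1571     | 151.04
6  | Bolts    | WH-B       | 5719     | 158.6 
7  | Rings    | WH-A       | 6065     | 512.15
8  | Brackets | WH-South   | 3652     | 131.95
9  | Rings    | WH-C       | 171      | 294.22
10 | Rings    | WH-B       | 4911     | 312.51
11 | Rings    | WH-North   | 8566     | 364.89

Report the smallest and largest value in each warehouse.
SELECT warehouse, MIN(value), MAX(value)
FROM inventory
GROUP BY warehouse

Result:
  WH-A: min=455.66, max=512.15
  WH-B: min=158.60, max=312.51
  WH-C: min=294.22, max=294.22
  WH-Central: min=84.97, max=226.31
  WH-North: min=151.04, max=512.95
  WH-South: min=131.95, max=131.95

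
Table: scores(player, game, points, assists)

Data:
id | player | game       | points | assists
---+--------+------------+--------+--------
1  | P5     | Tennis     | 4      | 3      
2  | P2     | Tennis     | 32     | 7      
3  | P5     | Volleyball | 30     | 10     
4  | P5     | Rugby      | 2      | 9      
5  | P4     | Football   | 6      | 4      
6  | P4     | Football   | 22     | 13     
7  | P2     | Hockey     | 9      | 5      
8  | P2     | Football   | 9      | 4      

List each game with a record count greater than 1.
SELECT game, COUNT(*) as cnt
FROM scores
GROUP BY game
HAVING COUNT(*) > 1

Result:
  Football: 3
  Tennis: 2

Note: HAVING filters groups after aggregation, WHERE filters rows before.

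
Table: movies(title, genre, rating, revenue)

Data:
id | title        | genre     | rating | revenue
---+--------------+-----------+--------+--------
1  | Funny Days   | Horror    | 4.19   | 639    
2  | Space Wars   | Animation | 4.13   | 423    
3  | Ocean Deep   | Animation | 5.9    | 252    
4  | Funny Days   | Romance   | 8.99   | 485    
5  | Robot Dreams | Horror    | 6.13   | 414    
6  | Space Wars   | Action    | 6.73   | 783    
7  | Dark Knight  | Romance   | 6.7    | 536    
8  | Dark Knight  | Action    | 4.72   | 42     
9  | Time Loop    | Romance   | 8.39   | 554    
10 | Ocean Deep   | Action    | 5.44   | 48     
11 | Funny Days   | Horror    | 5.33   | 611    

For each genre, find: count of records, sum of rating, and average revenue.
SELECT genre,
       COUNT(*) as cnt,
       SUM(rating) as total_rating,
       AVG(revenue) as avg_revenue
FROM movies
GROUP BY genre

Result:
  Action: 3 records, 16.89 total rating, 291.00 avg revenue
  Animation: 2 records, 10.03 total rating, 337.50 avg revenue
  Horror: 3 records, 15.65 total rating, 554.67 avg revenue
  Romance: 3 records, 24.08 total rating, 525.00 avg revenue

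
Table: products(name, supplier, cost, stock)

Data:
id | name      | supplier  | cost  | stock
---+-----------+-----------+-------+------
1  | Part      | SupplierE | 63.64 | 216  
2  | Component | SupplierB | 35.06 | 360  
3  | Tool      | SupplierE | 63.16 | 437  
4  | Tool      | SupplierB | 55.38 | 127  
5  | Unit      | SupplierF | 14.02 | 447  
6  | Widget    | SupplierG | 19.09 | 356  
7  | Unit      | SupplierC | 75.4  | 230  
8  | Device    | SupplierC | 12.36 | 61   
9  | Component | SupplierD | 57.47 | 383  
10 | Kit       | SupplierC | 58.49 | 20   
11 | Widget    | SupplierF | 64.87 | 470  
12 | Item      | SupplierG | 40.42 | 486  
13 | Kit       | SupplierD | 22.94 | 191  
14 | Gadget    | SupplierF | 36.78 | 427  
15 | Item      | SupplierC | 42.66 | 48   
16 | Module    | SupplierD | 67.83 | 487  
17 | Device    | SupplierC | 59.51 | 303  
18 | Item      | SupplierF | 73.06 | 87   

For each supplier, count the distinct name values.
SELECT supplier, COUNT(DISTINCT name)
FROM products
GROUP BY supplier

Result:
  SupplierB: 2 distinct
  SupplierC: 4 distinct
  SupplierD: 3 distinct
  SupplierE: 2 distinct
  SupplierF: 4 distinct
  SupplierG: 2 distinct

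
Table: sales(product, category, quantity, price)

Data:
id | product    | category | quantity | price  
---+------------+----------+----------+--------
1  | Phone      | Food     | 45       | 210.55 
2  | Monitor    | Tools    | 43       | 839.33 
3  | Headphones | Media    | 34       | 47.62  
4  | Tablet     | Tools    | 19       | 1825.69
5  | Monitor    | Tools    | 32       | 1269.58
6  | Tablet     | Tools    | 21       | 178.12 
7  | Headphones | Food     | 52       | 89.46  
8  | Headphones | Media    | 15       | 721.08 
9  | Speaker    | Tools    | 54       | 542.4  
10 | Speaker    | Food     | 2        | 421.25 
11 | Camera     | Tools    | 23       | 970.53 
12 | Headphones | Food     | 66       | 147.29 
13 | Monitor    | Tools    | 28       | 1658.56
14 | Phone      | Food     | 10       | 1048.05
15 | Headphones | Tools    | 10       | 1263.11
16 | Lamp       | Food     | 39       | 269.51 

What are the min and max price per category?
SELECT category, MIN(price), MAX(price)
FROM sales
GROUP BY category

Result:
  Food: min=89.46, max=1048.05
  Media: min=47.62, max=721.08
  Tools: min=178.12, max=1825.69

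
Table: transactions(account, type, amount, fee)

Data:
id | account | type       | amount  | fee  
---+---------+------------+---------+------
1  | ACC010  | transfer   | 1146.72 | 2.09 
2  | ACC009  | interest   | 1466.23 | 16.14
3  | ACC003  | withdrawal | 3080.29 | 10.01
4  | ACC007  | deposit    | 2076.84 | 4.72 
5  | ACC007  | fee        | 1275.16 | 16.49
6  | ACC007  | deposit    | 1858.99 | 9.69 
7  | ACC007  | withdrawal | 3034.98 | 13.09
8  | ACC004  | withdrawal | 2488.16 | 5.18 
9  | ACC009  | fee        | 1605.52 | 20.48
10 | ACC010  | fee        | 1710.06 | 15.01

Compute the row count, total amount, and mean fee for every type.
SELECT type,
       COUNT(*) as cnt,
       SUM(amount) as total_amount,
       AVG(fee) as avg_fee
FROM transactions
GROUP BY type

Result:
  deposit: 2 records, 3935.83 total amount, 7.21 avg fee
  fee: 3 records, 4590.74 total amount, 17.33 avg fee
  interest: 1 records, 1466.23 total amount, 16.14 avg fee
  transfer: 1 records, 1146.72 total amount, 2.09 avg fee
  withdrawal: 3 records, 8603.43 total amount, 9.43 avg fee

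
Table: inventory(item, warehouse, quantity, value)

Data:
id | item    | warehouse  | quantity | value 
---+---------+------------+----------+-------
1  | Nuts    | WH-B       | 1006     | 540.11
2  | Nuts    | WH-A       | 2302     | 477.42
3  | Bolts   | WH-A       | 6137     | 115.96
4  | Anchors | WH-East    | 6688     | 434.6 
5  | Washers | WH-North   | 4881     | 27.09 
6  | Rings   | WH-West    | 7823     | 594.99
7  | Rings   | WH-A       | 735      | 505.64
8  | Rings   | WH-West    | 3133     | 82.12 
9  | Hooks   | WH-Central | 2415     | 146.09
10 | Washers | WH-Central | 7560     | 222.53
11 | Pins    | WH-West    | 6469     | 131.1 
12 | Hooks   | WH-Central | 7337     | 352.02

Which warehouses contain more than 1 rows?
SELECT warehouse, COUNT(*) as cnt
FROM inventory
GROUP BY warehouse
HAVING COUNT(*) > 1

Result:
  WH-A: 3
  WH-Central: 3
  WH-West: 3

Note: HAVING filters groups after aggregation, WHERE filters rows before.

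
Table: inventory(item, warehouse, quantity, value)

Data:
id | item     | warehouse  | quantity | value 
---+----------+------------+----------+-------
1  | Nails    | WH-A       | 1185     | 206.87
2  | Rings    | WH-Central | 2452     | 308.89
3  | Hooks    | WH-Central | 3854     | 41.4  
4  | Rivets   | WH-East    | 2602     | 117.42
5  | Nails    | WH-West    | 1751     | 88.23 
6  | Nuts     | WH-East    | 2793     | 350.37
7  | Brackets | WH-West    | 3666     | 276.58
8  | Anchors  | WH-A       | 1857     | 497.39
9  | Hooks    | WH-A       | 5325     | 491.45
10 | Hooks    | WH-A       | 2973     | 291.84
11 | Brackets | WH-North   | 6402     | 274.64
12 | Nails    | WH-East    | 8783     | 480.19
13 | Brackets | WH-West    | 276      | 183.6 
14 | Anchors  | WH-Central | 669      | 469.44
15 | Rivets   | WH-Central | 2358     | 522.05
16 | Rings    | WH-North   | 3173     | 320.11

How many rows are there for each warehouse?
SELECT warehouse, COUNT(*) as count
FROM inventory
GROUP BY warehouse

Result:
  WH-A: 4
  WH-Central: 4
  WH-East: 3
  WH-North: 2
  WH-West: 3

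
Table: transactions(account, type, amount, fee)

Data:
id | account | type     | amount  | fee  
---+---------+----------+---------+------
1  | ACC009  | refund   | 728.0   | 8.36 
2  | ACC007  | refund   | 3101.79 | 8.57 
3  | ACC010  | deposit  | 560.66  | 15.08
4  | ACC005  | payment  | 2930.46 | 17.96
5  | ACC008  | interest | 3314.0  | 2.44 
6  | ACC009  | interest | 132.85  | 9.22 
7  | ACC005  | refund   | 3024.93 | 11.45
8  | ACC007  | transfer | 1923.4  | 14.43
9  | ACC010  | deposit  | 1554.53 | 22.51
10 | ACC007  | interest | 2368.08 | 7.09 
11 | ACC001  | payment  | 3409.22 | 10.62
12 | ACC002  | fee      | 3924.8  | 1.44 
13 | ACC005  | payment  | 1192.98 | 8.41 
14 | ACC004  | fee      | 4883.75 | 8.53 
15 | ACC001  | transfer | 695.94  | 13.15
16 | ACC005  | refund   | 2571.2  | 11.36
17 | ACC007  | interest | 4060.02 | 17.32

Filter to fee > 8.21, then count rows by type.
SELECT type, COUNT(*)
FROM transactions
WHERE fee > 8.21
GROUP BY type

Note: WHERE filters rows before grouping.

Result:
  deposit: 2
  fee: 1
  interest: 2
  payment: 3
  refund: 4
  transfer: 2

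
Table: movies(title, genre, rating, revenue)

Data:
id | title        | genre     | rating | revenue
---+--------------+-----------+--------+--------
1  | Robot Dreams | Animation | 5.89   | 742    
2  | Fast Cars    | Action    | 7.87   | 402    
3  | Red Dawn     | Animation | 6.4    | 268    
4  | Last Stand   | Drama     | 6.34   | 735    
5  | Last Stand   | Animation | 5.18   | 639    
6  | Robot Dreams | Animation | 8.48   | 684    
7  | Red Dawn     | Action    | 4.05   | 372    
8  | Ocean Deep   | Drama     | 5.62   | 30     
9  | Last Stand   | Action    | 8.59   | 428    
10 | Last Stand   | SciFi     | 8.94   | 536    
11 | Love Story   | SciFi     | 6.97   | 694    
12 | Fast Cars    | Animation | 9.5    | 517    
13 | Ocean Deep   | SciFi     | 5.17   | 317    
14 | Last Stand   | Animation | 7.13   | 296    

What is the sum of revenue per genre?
SELECT genre, SUM(revenue) as result
FROM movies
GROUP BY genre

Result:
  Action: 1202
  Animation: 3146
  Drama: 765
  SciFi: 1547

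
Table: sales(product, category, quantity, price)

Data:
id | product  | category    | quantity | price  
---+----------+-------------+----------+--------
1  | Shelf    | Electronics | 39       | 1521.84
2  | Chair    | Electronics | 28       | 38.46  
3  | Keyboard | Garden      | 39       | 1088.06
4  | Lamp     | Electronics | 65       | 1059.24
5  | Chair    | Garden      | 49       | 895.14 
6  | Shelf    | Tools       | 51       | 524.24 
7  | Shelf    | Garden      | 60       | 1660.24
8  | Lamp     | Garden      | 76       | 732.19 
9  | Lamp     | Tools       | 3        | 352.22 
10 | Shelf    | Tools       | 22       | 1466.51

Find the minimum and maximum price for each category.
SELECT category, MIN(price), MAX(price)
FROM sales
GROUP BY category

Result:
  Electronics: min=38.46, max=1521.84
  Garden: min=732.19, max=1660.24
  Tools: min=352.22, max=1466.51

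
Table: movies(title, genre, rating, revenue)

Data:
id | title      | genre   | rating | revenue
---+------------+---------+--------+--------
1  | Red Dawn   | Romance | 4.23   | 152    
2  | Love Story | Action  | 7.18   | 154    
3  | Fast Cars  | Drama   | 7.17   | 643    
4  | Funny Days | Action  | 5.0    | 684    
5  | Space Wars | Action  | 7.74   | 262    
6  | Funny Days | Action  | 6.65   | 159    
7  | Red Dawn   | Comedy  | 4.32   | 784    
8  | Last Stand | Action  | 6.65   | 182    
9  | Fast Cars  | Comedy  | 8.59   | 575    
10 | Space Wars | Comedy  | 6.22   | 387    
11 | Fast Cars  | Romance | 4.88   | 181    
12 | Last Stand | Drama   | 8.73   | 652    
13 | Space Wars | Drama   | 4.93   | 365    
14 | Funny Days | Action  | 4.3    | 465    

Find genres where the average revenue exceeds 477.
SELECT genre, AVG(revenue)
FROM movies
GROUP BY genre
HAVING AVG(revenue) > 477

Result:
  Comedy: avg=582.00
  Drama: avg=553.33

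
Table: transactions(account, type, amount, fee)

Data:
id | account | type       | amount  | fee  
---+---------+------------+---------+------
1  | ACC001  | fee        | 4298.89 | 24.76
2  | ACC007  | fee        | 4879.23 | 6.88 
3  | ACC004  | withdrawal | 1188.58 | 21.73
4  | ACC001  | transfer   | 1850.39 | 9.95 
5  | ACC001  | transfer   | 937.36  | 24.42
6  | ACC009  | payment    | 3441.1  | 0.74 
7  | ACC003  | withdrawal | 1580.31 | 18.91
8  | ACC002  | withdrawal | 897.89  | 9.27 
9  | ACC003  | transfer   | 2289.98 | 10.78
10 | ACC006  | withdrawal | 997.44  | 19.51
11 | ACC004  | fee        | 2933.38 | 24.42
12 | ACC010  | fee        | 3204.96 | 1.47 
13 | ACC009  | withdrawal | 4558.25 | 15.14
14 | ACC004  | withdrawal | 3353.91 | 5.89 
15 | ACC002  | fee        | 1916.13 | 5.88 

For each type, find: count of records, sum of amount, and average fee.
SELECT type,
       COUNT(*) as cnt,
       SUM(amount) as total_amount,
       AVG(fee) as avg_fee
FROM transactions
GROUP BY type

Result:
  fee: 5 records, 17232.59 total amount, 12.68 avg fee
  payment: 1 records, 3441.10 total amount, 0.74 avg fee
  transfer: 3 records, 5077.73 total amount, 15.05 avg fee
  withdrawal: 6 records, 12576.38 total amount, 15.08 avg fee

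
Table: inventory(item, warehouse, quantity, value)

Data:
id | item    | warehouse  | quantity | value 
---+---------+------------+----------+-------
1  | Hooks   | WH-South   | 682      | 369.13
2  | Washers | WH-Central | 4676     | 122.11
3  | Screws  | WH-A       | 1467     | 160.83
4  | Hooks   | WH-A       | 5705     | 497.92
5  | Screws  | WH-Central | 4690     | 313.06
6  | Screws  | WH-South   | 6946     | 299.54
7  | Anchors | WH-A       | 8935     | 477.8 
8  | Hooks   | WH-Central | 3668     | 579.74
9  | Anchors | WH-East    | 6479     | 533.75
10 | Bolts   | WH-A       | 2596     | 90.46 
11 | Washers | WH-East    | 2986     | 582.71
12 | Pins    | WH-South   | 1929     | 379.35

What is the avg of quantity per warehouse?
SELECT warehouse, AVG(quantity) as result
FROM inventory
GROUP BY warehouse

Result:
  WH-A: 4675.75
  WH-Central: 4344.67
  WH-East: 4732.50
  WH-South: 3185.67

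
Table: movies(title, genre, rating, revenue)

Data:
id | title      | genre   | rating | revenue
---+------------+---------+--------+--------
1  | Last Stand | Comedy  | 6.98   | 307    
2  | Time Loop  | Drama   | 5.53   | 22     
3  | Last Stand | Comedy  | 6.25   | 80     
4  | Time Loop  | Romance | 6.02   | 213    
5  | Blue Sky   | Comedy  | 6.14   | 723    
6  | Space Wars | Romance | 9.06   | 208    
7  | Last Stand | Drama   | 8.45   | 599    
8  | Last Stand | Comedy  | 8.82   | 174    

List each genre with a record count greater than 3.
SELECT genre, COUNT(*) as cnt
FROM movies
GROUP BY genre
HAVING COUNT(*) > 3

Result:
  Comedy: 4

Note: HAVING filters groups after aggregation, WHERE filters rows before.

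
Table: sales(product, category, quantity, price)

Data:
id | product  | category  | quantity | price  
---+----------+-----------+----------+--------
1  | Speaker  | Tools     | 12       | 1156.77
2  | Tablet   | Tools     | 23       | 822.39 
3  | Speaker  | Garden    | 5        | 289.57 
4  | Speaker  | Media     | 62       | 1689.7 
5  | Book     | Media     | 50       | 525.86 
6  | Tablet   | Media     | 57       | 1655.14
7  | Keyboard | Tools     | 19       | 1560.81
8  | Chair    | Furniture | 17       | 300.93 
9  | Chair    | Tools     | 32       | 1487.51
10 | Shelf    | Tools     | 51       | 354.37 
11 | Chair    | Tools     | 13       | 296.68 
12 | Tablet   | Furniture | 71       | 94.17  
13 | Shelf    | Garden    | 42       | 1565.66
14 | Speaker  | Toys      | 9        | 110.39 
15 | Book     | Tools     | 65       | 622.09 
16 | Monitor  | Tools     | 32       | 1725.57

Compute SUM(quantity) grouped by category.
SELECT category, SUM(quantity) as result
FROM sales
GROUP BY category

Result:
  Furniture: 88
  Garden: 47
  Media: 169
  Tools: 247
  Toys: 9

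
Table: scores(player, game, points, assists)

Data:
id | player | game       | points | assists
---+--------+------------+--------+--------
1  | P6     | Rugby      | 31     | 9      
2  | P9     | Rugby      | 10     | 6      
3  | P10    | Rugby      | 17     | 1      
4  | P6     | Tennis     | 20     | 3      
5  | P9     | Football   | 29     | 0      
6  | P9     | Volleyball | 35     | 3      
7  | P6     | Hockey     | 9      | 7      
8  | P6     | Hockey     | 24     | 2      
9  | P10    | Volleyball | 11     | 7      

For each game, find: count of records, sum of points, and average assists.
SELECT game,
       COUNT(*) as cnt,
       SUM(points) as total_points,
       AVG(assists) as avg_assists
FROM scores
GROUP BY game

Result:
  Football: 1 records, 29 total points, 0.00 avg assists
  Hockey: 2 records, 33 total points, 4.50 avg assists
  Rugby: 3 records, 58 total points, 5.33 avg assists
  Tennis: 1 records, 20 total points, 3.00 avg assists
  Volleyball: 2 records, 46 total points, 5.00 avg assists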